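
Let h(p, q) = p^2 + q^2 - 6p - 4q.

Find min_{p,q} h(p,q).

-13

h(p,q) separates as A(p) + B(q), so its minimum is min A + min B.
A'(p) = 2p - 6 vanishes at p ∈ {3}; B'(q) = 2q - 4 vanishes at q ∈ {2}.
Local minima of A (where A''>0): A(3)=-9. Local minima of B: B(2)=-4.
So the global minimum of h is A(3) + B(2) = -9 − 4 = -13, attained at (3, 2).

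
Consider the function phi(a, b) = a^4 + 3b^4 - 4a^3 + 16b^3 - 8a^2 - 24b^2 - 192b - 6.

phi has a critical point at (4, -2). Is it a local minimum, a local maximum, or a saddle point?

The mixed partial ∂²phi/∂a∂b is 0, so the Hessian at any point is diag(phi_aa, phi_bb) = diag(4(3a^2 - 6a - 4), 12(3b^2 + 8b - 4)).
At (4, -2): H = diag(80, -96).
The eigenvalues have opposite signs, so H is indefinite: a saddle point.

saddle point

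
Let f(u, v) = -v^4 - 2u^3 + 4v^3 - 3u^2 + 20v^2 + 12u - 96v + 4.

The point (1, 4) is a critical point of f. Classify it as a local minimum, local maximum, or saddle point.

The mixed partial ∂²f/∂u∂v is 0, so the Hessian at any point is diag(f_uu, f_vv) = diag(-6(2u + 1), 4(-3v^2 + 6v + 10)).
At (1, 4): H = diag(-18, -56).
Both eigenvalues are negative, so H is negative definite: a local maximum.

local maximum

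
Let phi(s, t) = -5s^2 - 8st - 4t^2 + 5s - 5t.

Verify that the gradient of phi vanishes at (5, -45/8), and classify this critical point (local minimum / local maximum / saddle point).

∇phi = (-10s - 8t + 5, -8s - 8t - 5); substituting (5, -45/8) gives ∇phi = (0, 0), so (5, -45/8) is indeed a critical point.
The Hessian of phi is constant: H = [[-10, -8], [-8, -8]].
det(H) = (-10)·(-8) − (-8)² = 16.
det(H) > 0 and tr(H) = -18 < 0, so H is negative definite and the point is a local maximum.

local maximum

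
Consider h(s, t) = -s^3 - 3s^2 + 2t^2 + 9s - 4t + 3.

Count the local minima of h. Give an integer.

1

h separates as a function of s plus a function of t, so ∇h=0 decouples.
∂h/∂s = -3(s - 1)(s + 3) = 0 at s ∈ {-3, 1}; ∂h/∂t = 4(t - 1) = 0 at t ∈ {1}.
The Hessian is diagonal: diag(h_ss, h_tt). Second derivatives: h_ss(-3)=12, h_ss(1)=-12; h_tt(1)=4.
Local minima occur where both diagonal entries positive: (-3, 1). Count: 1.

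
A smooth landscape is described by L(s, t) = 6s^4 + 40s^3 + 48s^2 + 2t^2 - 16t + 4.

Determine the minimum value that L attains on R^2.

-284

L(s,t) separates as P(s) + Q(t) + 4, so its minimum is min P + min Q + 4.
P'(s) = 24s(s + 1)(s + 4) vanishes at s ∈ {-4, -1, 0}; Q'(t) = 4(t - 4) vanishes at t ∈ {4}.
Local minima of P (where P''>0): P(-4)=-256, P(0)=0. Local minima of Q: Q(4)=-32.
So the global minimum of L is P(-4) + Q(4) + 4 = -256 − 32 + 4 = -284, attained at (-4, 4).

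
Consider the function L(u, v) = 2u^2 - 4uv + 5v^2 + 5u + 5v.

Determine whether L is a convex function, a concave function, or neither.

L is quadratic, so its Hessian is the constant matrix H = [[4, -4], [-4, 10]].
det(H) = 24, tr(H) = 14.
det(H) > 0 and tr(H) > 0, so H is positive definite everywhere: convex.

convex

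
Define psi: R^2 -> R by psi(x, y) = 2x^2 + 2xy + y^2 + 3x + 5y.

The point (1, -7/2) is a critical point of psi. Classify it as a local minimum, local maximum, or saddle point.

The Hessian of psi is constant: H = [[4, 2], [2, 2]].
det(H) = 4·2 − 2² = 4.
det(H) > 0 and tr(H) = 6 > 0, so H is positive definite and the point is a local minimum.

local minimum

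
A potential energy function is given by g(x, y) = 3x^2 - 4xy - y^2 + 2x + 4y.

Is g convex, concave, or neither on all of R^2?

neither

g is quadratic, so its Hessian is the constant matrix H = [[6, -4], [-4, -2]].
det(H) = -28, tr(H) = 4.
det(H) < 0, so H is indefinite: neither convex nor concave.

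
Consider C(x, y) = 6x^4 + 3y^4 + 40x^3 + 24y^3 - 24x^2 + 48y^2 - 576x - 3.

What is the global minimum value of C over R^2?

-835

C(x,y) separates as P(x) + Q(y) − 3, so its minimum is min P + min Q − 3.
P'(x) = 24(x - 2)(x + 3)(x + 4) vanishes at x ∈ {-4, -3, 2}; Q'(y) = 12y(y + 2)(y + 4) vanishes at y ∈ {-4, -2, 0}.
Local minima of P (where P''>0): P(-4)=896, P(2)=-832. Local minima of Q: Q(-4)=0, Q(0)=0.
So the global minimum of C is P(2) + Q(-4) − 3 = -832 + 0 − 3 = -835, attained at (2, -4).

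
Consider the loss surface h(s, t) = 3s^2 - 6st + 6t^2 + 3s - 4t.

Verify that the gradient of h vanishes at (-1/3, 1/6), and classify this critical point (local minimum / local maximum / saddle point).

local minimum

∇h = (6s - 6t + 3, -6s + 12t - 4); substituting (-1/3, 1/6) gives ∇h = (0, 0), so (-1/3, 1/6) is indeed a critical point.
The Hessian of h is constant: H = [[6, -6], [-6, 12]].
det(H) = 6·12 − (-6)² = 36.
det(H) > 0 and tr(H) = 18 > 0, so H is positive definite and the point is a local minimum.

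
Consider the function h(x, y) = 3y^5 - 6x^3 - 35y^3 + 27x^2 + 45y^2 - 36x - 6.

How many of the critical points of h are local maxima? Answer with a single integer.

2

h separates as a function of x plus a function of y, so ∇h=0 decouples.
∂h/∂x = -18(x - 2)(x - 1) = 0 at x ∈ {1, 2}; ∂h/∂y = 15y(y - 2)(y - 1)(y + 3) = 0 at y ∈ {-3, 0, 1, 2}.
The Hessian is diagonal: diag(h_xx, h_yy). Second derivatives: h_xx(1)=18, h_xx(2)=-18; h_yy(-3)=-900, h_yy(0)=90, h_yy(1)=-60, h_yy(2)=150.
Local maxima occur where both diagonal entries negative: (2, -3), (2, 1). Count: 2.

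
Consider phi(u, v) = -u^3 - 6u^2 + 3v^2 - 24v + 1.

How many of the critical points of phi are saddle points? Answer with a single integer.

1

phi separates as a function of u plus a function of v, so ∇phi=0 decouples.
∂phi/∂u = -3u(u + 4) = 0 at u ∈ {-4, 0}; ∂phi/∂v = 6(v - 4) = 0 at v ∈ {4}.
The Hessian is diagonal: diag(phi_uu, phi_vv). Second derivatives: phi_uu(-4)=12, phi_uu(0)=-12; phi_vv(4)=6.
Saddle points occur where the two diagonal entries have opposite signs: (0, 4). Count: 1.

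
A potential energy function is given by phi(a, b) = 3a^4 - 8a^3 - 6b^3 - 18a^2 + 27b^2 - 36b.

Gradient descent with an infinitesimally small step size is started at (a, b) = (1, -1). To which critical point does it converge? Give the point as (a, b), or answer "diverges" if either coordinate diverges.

phi is separable, so gradient descent decouples: a follows -∂phi/∂a, b follows -∂phi/∂b.
∂phi/∂a = 12a(a - 3)(a + 1); at a=1 this is -48, so a increases.
∂phi/∂b = -18(b - 2)(b - 1); at b=-1 this is -108, so b increases.
a converges to its nearest critical value 3 (a local min of the a-part); b converges to 1. The iterate converges to (3, 1).

(3, 1)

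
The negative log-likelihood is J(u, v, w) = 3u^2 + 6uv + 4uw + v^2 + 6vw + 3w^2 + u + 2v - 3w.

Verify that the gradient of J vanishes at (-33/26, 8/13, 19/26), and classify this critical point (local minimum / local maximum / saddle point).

saddle point

∇J = (6u + 6v + 4w + 1, 6u + 2v + 6w + 2, 4u + 6v + 6w - 3); substituting (-33/26, 8/13, 19/26) gives ∇J = (0, 0, 0), so (-33/26, 8/13, 19/26) is indeed a critical point.
The Hessian is constant: H = [[6, 6, 4], [6, 2, 6], [4, 6, 6]].
Leading principal minors: Δ₁ = 6, Δ₂ = -24, Δ₃ = -104.
The minors fit neither the all-positive nor the alternating-sign pattern, so H is indefinite: a saddle point.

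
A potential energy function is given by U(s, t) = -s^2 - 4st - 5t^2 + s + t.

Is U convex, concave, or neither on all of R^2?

U is quadratic, so its Hessian is the constant matrix H = [[-2, -4], [-4, -10]].
det(H) = 4, tr(H) = -12.
det(H) > 0 and tr(H) < 0, so H is negative definite everywhere: concave.

concave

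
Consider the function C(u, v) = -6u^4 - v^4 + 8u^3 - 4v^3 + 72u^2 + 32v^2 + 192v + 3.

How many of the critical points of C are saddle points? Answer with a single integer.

C separates as a function of u plus a function of v, so ∇C=0 decouples.
∂C/∂u = -24u(u - 3)(u + 2) = 0 at u ∈ {-2, 0, 3}; ∂C/∂v = -4(v - 4)(v + 3)(v + 4) = 0 at v ∈ {-4, -3, 4}.
The Hessian is diagonal: diag(C_uu, C_vv). Second derivatives: C_uu(-2)=-240, C_uu(0)=144, C_uu(3)=-360; C_vv(-4)=-32, C_vv(-3)=28, C_vv(4)=-224.
Saddle points occur where the two diagonal entries have opposite signs: (-2, -3), (0, -4), (0, 4), (3, -3). Count: 4.

4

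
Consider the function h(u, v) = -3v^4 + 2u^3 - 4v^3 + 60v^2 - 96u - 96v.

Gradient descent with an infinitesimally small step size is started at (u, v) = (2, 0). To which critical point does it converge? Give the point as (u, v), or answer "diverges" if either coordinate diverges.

(4, 1)

h is separable, so gradient descent decouples: u follows -∂h/∂u, v follows -∂h/∂v.
∂h/∂u = 6(u - 4)(u + 4); at u=2 this is -72, so u increases.
∂h/∂v = -12(v - 2)(v - 1)(v + 4); at v=0 this is -96, so v increases.
u converges to its nearest critical value 4 (a local min of the u-part); v converges to 1. The iterate converges to (4, 1).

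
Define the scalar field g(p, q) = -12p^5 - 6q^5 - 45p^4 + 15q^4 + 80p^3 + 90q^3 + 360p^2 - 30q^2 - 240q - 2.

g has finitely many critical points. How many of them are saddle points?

8

g separates as a function of p plus a function of q, so ∇g=0 decouples.
∂g/∂p = -60p(p - 2)(p + 2)(p + 3) = 0 at p ∈ {-3, -2, 0, 2}; ∂g/∂q = -30(q - 4)(q - 1)(q + 1)(q + 2) = 0 at q ∈ {-2, -1, 1, 4}.
The Hessian is diagonal: diag(g_pp, g_qq). Second derivatives: g_pp(-3)=900, g_pp(-2)=-480, g_pp(0)=720, g_pp(2)=-2400; g_qq(-2)=540, g_qq(-1)=-300, g_qq(1)=540, g_qq(4)=-2700.
Saddle points occur where the two diagonal entries have opposite signs: (-3, -1), (-3, 4), (-2, -2), (-2, 1), (0, -1), (0, 4), (2, -2), (2, 1). Count: 8.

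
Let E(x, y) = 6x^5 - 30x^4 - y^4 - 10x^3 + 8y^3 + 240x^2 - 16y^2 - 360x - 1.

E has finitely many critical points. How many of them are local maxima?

4

E separates as a function of x plus a function of y, so ∇E=0 decouples.
∂E/∂x = 30(x - 3)(x - 2)(x - 1)(x + 2) = 0 at x ∈ {-2, 1, 2, 3}; ∂E/∂y = -4y(y - 4)(y - 2) = 0 at y ∈ {0, 2, 4}.
The Hessian is diagonal: diag(E_xx, E_yy). Second derivatives: E_xx(-2)=-1800, E_xx(1)=180, E_xx(2)=-120, E_xx(3)=300; E_yy(0)=-32, E_yy(2)=16, E_yy(4)=-32.
Local maxima occur where both diagonal entries negative: (-2, 0), (-2, 4), (2, 0), (2, 4). Count: 4.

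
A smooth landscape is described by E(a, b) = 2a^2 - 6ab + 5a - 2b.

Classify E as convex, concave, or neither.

neither

E is quadratic, so its Hessian is the constant matrix H = [[4, -6], [-6, 0]].
det(H) = -36, tr(H) = 4.
det(H) < 0, so H is indefinite: neither convex nor concave.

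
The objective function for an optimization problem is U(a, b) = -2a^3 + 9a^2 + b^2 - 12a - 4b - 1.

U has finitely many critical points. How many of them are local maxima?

U separates as a function of a plus a function of b, so ∇U=0 decouples.
∂U/∂a = -6(a - 2)(a - 1) = 0 at a ∈ {1, 2}; ∂U/∂b = 2(b - 2) = 0 at b ∈ {2}.
The Hessian is diagonal: diag(U_aa, U_bb). Second derivatives: U_aa(1)=6, U_aa(2)=-6; U_bb(2)=2.
Local maxima occur where both diagonal entries negative: none. Count: 0.

0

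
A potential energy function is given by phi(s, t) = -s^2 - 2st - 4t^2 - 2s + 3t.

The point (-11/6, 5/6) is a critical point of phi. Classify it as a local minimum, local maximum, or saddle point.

local maximum

The Hessian of phi is constant: H = [[-2, -2], [-2, -8]].
det(H) = (-2)·(-8) − (-2)² = 12.
det(H) > 0 and tr(H) = -10 < 0, so H is negative definite and the point is a local maximum.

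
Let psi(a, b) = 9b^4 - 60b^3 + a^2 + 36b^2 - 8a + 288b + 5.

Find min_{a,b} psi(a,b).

psi(a,b) separates as P(a) + Q(b) + 5, so its minimum is min P + min Q + 5.
P'(a) = 2a - 8 vanishes at a ∈ {4}; Q'(b) = 36(b - 4)(b - 2)(b + 1) vanishes at b ∈ {-1, 2, 4}.
Local minima of P (where P''>0): P(4)=-16. Local minima of Q: Q(-1)=-183, Q(4)=192.
So the global minimum of psi is P(4) + Q(-1) + 5 = -16 − 183 + 5 = -194, attained at (4, -1).

-194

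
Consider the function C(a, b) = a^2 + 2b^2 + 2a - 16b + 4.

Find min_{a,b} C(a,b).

-29

C(a,b) separates as P(a) + Q(b) + 4, so its minimum is min P + min Q + 4.
P'(a) = 2a + 2 vanishes at a ∈ {-1}; Q'(b) = 4b - 16 vanishes at b ∈ {4}.
Local minima of P (where P''>0): P(-1)=-1. Local minima of Q: Q(4)=-32.
So the global minimum of C is P(-1) + Q(4) + 4 = -1 − 32 + 4 = -29, attained at (-1, 4).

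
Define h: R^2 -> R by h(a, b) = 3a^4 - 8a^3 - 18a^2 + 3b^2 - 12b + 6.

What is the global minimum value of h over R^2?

h(a,b) separates as P(a) + Q(b) + 6, so its minimum is min P + min Q + 6.
P'(a) = 12a(a - 3)(a + 1) vanishes at a ∈ {-1, 0, 3}; Q'(b) = 6b - 12 vanishes at b ∈ {2}.
Local minima of P (where P''>0): P(-1)=-7, P(3)=-135. Local minima of Q: Q(2)=-12.
So the global minimum of h is P(3) + Q(2) + 6 = -135 − 12 + 6 = -141, attained at (3, 2).

-141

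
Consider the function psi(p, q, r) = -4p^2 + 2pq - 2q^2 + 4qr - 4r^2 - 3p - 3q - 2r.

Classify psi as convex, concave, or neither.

psi is quadratic, so its Hessian is the constant matrix H = [[-8, 2, 0], [2, -4, 4], [0, 4, -8]].
Leading principal minors: -8, 28, -96.
Signs alternate −, +, − ⇒ H ≺ 0 ⇒ concave.

concave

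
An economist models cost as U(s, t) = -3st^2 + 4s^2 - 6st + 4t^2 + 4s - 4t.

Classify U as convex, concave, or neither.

neither

The term -3st^2 is cubic, so the Hessian is not constant.
∂²U/∂t² = -6s + 8, which takes both signs as s varies (negative for sufficiently large s). A diagonal entry of the Hessian changing sign means the Hessian is neither positive- nor negative-semidefinite on all of R^2.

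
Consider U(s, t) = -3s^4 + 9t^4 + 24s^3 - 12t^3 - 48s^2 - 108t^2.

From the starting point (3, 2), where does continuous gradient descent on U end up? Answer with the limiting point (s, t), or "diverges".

U is separable, so gradient descent decouples: s follows -∂U/∂s, t follows -∂U/∂t.
∂U/∂s = -12s(s - 4)(s - 2); at s=3 this is 36, so s decreases.
∂U/∂t = 36t(t - 3)(t + 2); at t=2 this is -288, so t increases.
s converges to its nearest critical value 2 (a local min of the s-part); t converges to 3. The iterate converges to (2, 3).

(2, 3)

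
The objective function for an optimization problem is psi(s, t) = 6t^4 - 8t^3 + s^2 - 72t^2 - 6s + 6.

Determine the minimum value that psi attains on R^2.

psi(s,t) separates as P(s) + Q(t) + 6, so its minimum is min P + min Q + 6.
P'(s) = 2s - 6 vanishes at s ∈ {3}; Q'(t) = 24t(t - 3)(t + 2) vanishes at t ∈ {-2, 0, 3}.
Local minima of P (where P''>0): P(3)=-9. Local minima of Q: Q(-2)=-128, Q(3)=-378.
So the global minimum of psi is P(3) + Q(3) + 6 = -9 − 378 + 6 = -381, attained at (3, 3).

-381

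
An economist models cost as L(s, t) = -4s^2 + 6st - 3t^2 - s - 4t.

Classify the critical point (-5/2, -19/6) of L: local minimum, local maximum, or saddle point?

The Hessian of L is constant: H = [[-8, 6], [6, -6]].
det(H) = (-8)·(-6) − 6² = 12.
det(H) > 0 and tr(H) = -14 < 0, so H is negative definite and the point is a local maximum.

local maximum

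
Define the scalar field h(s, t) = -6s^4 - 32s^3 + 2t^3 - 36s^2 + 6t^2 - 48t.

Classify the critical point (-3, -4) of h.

The mixed partial ∂²h/∂s∂t is 0, so the Hessian at any point is diag(h_ss, h_tt) = diag(-24(3s^2 + 8s + 3), 12(t + 1)).
At (-3, -4): H = diag(-144, -36).
Both eigenvalues are negative, so H is negative definite: a local maximum.

local maximum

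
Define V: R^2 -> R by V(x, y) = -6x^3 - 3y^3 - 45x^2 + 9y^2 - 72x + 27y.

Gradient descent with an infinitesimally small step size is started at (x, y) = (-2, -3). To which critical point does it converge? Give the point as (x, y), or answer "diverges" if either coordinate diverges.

V is separable, so gradient descent decouples: x follows -∂V/∂x, y follows -∂V/∂y.
∂V/∂x = -18(x + 1)(x + 4); at x=-2 this is 36, so x decreases.
∂V/∂y = -9(y - 3)(y + 1); at y=-3 this is -108, so y increases.
x converges to its nearest critical value -4 (a local min of the x-part); y converges to -1. The iterate converges to (-4, -1).

(-4, -1)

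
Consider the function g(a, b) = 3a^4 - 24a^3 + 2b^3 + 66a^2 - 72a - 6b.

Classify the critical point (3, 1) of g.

The mixed partial ∂²g/∂a∂b is 0, so the Hessian at any point is diag(g_aa, g_bb) = diag(12(3a^2 - 12a + 11), 12b).
At (3, 1): H = diag(24, 12).
Both eigenvalues are positive, so H is positive definite: a local minimum.

local minimum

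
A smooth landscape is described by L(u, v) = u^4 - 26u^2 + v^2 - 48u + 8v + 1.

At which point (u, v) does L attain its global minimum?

L(u,v) separates as P(u) + Q(v) + 1, so its minimum is min P + min Q + 1.
P'(u) = 4(u - 4)(u + 1)(u + 3) vanishes at u ∈ {-3, -1, 4}; Q'(v) = 2v + 8 vanishes at v ∈ {-4}.
Local minima of P (where P''>0): P(-3)=-9, P(4)=-352. Local minima of Q: Q(-4)=-16.
So the global minimum of L is P(4) + Q(-4) + 1 = -352 − 16 + 1 = -367, attained at (4, -4).

(4, -4)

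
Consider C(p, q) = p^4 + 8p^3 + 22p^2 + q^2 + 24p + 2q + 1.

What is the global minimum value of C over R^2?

-9

C(p,q) separates as A(p) + B(q) + 1, so its minimum is min A + min B + 1.
A'(p) = 4(p + 1)(p + 2)(p + 3) vanishes at p ∈ {-3, -2, -1}; B'(q) = 2q + 2 vanishes at q ∈ {-1}.
Local minima of A (where A''>0): A(-3)=-9, A(-1)=-9. Local minima of B: B(-1)=-1.
So the global minimum of C is A(-3) + B(-1) + 1 = -9 − 1 + 1 = -9, attained at (-3, -1).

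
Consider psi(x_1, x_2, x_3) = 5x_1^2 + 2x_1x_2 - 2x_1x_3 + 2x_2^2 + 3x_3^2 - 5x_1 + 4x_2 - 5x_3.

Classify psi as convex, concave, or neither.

psi is quadratic, so its Hessian is the constant matrix H = [[10, 2, -2], [2, 4, 0], [-2, 0, 6]].
Leading principal minors: 10, 36, 200.
All positive ⇒ H ≻ 0 ⇒ convex.

convex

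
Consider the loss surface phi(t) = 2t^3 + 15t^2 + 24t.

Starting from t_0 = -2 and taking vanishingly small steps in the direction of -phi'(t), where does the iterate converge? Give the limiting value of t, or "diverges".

-1

phi'(t) = 6(t + 1)(t + 4), so phi'(-2) = -12.
Gradient descent moves in the -phi' direction, i.e. t is increasing.
The nearest critical point in that direction is t = -1, where phi'' = 18 > 0 (a local minimum). The iterate converges there.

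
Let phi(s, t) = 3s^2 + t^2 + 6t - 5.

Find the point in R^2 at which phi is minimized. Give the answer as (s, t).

(0, -3)

phi(s,t) separates as P(s) + Q(t) − 5, so its minimum is min P + min Q − 5.
P'(s) = 6s vanishes at s ∈ {0}; Q'(t) = 2(t + 3) vanishes at t ∈ {-3}.
Local minima of P (where P''>0): P(0)=0. Local minima of Q: Q(-3)=-9.
So the global minimum of phi is P(0) + Q(-3) − 5 = 0 − 9 − 5 = -14, attained at (0, -3).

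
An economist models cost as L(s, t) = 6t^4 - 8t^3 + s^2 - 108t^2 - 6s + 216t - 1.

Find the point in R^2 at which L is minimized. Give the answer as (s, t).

L(s,t) separates as P(s) + Q(t) − 1, so its minimum is min P + min Q − 1.
P'(s) = 2s - 6 vanishes at s ∈ {3}; Q'(t) = 24(t - 3)(t - 1)(t + 3) vanishes at t ∈ {-3, 1, 3}.
Local minima of P (where P''>0): P(3)=-9. Local minima of Q: Q(-3)=-918, Q(3)=-54.
So the global minimum of L is P(3) + Q(-3) − 1 = -9 − 918 − 1 = -928, attained at (3, -3).

(3, -3)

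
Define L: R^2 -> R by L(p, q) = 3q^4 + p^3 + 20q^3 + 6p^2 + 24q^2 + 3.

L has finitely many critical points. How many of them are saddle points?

3

L separates as a function of p plus a function of q, so ∇L=0 decouples.
∂L/∂p = 3p(p + 4) = 0 at p ∈ {-4, 0}; ∂L/∂q = 12q(q + 1)(q + 4) = 0 at q ∈ {-4, -1, 0}.
The Hessian is diagonal: diag(L_pp, L_qq). Second derivatives: L_pp(-4)=-12, L_pp(0)=12; L_qq(-4)=144, L_qq(-1)=-36, L_qq(0)=48.
Saddle points occur where the two diagonal entries have opposite signs: (-4, -4), (-4, 0), (0, -1). Count: 3.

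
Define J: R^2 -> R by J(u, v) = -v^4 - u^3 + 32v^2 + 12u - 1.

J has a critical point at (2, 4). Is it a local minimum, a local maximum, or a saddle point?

local maximum

The mixed partial ∂²J/∂u∂v is 0, so the Hessian at any point is diag(J_uu, J_vv) = diag(-6u, 4(-3v^2 + 16)).
At (2, 4): H = diag(-12, -128).
Both eigenvalues are negative, so H is negative definite: a local maximum.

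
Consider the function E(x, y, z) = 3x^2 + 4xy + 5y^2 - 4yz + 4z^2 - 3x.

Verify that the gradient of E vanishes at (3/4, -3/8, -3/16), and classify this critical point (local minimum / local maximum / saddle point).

local minimum

∇E = (6x + 4y - 3, 4x + 10y - 4z, -4y + 8z); substituting (3/4, -3/8, -3/16) gives ∇E = (0, 0, 0), so (3/4, -3/8, -3/16) is indeed a critical point.
The Hessian is constant: H = [[6, 4, 0], [4, 10, -4], [0, -4, 8]].
Leading principal minors: Δ₁ = 6, Δ₂ = 44, Δ₃ = 256.
All leading minors are positive, so H is positive definite: a local minimum.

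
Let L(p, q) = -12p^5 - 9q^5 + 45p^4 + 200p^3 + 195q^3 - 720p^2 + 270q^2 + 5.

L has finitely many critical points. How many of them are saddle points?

L separates as a function of p plus a function of q, so ∇L=0 decouples.
∂L/∂p = -60p(p - 4)(p - 2)(p + 3) = 0 at p ∈ {-3, 0, 2, 4}; ∂L/∂q = -45q(q - 4)(q + 1)(q + 3) = 0 at q ∈ {-3, -1, 0, 4}.
The Hessian is diagonal: diag(L_pp, L_qq). Second derivatives: L_pp(-3)=6300, L_pp(0)=-1440, L_pp(2)=1200, L_pp(4)=-3360; L_qq(-3)=1890, L_qq(-1)=-450, L_qq(0)=540, L_qq(4)=-6300.
Saddle points occur where the two diagonal entries have opposite signs: (-3, -1), (-3, 4), (0, -3), (0, 0), (2, -1), (2, 4), (4, -3), (4, 0). Count: 8.

8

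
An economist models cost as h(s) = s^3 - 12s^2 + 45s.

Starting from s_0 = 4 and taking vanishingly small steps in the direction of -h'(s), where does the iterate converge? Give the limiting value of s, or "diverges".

5

h'(s) = 3(s - 5)(s - 3), so h'(4) = -3.
Gradient descent moves in the -h' direction, i.e. s is increasing.
The nearest critical point in that direction is s = 5, where h'' = 6 > 0 (a local minimum). The iterate converges there.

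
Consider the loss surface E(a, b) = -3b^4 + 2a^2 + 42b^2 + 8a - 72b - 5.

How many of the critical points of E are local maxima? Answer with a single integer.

E separates as a function of a plus a function of b, so ∇E=0 decouples.
∂E/∂a = 4(a + 2) = 0 at a ∈ {-2}; ∂E/∂b = -12(b - 2)(b - 1)(b + 3) = 0 at b ∈ {-3, 1, 2}.
The Hessian is diagonal: diag(E_aa, E_bb). Second derivatives: E_aa(-2)=4; E_bb(-3)=-240, E_bb(1)=48, E_bb(2)=-60.
Local maxima occur where both diagonal entries negative: none. Count: 0.

0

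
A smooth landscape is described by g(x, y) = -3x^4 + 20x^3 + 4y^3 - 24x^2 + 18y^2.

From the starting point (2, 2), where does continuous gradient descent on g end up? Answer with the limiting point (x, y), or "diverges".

g is separable, so gradient descent decouples: x follows -∂g/∂x, y follows -∂g/∂y.
∂g/∂x = -12x(x - 4)(x - 1); at x=2 this is 48, so x decreases.
∂g/∂y = 12y(y + 3); at y=2 this is 120, so y decreases.
x converges to its nearest critical value 1 (a local min of the x-part); y converges to 0. The iterate converges to (1, 0).

(1, 0)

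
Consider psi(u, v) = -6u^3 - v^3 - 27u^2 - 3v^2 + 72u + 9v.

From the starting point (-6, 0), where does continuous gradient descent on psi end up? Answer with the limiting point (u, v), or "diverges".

psi is separable, so gradient descent decouples: u follows -∂psi/∂u, v follows -∂psi/∂v.
∂psi/∂u = -18(u - 1)(u + 4); at u=-6 this is -252, so u increases.
∂psi/∂v = -3(v - 1)(v + 3); at v=0 this is 9, so v decreases.
u converges to its nearest critical value -4 (a local min of the u-part); v converges to -3. The iterate converges to (-4, -3).

(-4, -3)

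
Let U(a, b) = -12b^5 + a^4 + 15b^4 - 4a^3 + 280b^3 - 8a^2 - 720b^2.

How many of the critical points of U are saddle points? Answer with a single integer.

U separates as a function of a plus a function of b, so ∇U=0 decouples.
∂U/∂a = 4a(a - 4)(a + 1) = 0 at a ∈ {-1, 0, 4}; ∂U/∂b = -60b(b - 3)(b - 2)(b + 4) = 0 at b ∈ {-4, 0, 2, 3}.
The Hessian is diagonal: diag(U_aa, U_bb). Second derivatives: U_aa(-1)=20, U_aa(0)=-16, U_aa(4)=80; U_bb(-4)=10080, U_bb(0)=-1440, U_bb(2)=720, U_bb(3)=-1260.
Saddle points occur where the two diagonal entries have opposite signs: (-1, 0), (-1, 3), (0, -4), (0, 2), (4, 0), (4, 3). Count: 6.

6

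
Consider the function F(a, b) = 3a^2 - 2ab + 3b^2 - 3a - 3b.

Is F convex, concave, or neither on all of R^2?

F is quadratic, so its Hessian is the constant matrix H = [[6, -2], [-2, 6]].
det(H) = 32, tr(H) = 12.
det(H) > 0 and tr(H) > 0, so H is positive definite everywhere: convex.

convex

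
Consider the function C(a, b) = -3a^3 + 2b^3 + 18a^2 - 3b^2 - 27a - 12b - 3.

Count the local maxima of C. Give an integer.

1

C separates as a function of a plus a function of b, so ∇C=0 decouples.
∂C/∂a = -9(a - 3)(a - 1) = 0 at a ∈ {1, 3}; ∂C/∂b = 6(b - 2)(b + 1) = 0 at b ∈ {-1, 2}.
The Hessian is diagonal: diag(C_aa, C_bb). Second derivatives: C_aa(1)=18, C_aa(3)=-18; C_bb(-1)=-18, C_bb(2)=18.
Local maxima occur where both diagonal entries negative: (3, -1). Count: 1.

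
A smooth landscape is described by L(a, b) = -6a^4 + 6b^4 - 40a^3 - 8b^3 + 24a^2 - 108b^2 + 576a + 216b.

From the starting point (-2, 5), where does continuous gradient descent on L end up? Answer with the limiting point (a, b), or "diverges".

L is separable, so gradient descent decouples: a follows -∂L/∂a, b follows -∂L/∂b.
∂L/∂a = -24(a - 2)(a + 3)(a + 4); at a=-2 this is 192, so a decreases.
∂L/∂b = 24(b - 3)(b - 1)(b + 3); at b=5 this is 1536, so b decreases.
a converges to its nearest critical value -3 (a local min of the a-part); b converges to 3. The iterate converges to (-3, 3).

(-3, 3)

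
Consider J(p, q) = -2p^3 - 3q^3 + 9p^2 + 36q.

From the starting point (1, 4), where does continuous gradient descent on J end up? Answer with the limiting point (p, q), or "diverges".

J is separable, so gradient descent decouples: p follows -∂J/∂p, q follows -∂J/∂q.
∂J/∂p = -6p(p - 3); at p=1 this is 12, so p decreases.
∂J/∂q = -9(q - 2)(q + 2); at q=4 this is -108, so q increases.
The q-coordinate has no critical point in that direction and runs off to infinity.

diverges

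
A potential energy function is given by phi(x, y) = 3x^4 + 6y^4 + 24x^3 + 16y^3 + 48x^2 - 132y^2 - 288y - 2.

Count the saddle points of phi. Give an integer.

4

phi separates as a function of x plus a function of y, so ∇phi=0 decouples.
∂phi/∂x = 12x(x + 2)(x + 4) = 0 at x ∈ {-4, -2, 0}; ∂phi/∂y = 24(y - 3)(y + 1)(y + 4) = 0 at y ∈ {-4, -1, 3}.
The Hessian is diagonal: diag(phi_xx, phi_yy). Second derivatives: phi_xx(-4)=96, phi_xx(-2)=-48, phi_xx(0)=96; phi_yy(-4)=504, phi_yy(-1)=-288, phi_yy(3)=672.
Saddle points occur where the two diagonal entries have opposite signs: (-4, -1), (-2, -4), (-2, 3), (0, -1). Count: 4.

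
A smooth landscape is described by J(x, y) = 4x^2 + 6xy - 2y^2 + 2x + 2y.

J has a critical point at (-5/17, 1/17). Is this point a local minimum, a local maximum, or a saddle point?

The Hessian of J is constant: H = [[8, 6], [6, -4]].
det(H) = 8·(-4) − 6² = -68.
Since det(H) < 0, H is indefinite and the critical point is a saddle point.

saddle point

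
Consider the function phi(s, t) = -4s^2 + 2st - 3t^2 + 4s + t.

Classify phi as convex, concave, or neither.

concave

phi is quadratic, so its Hessian is the constant matrix H = [[-8, 2], [2, -6]].
det(H) = 44, tr(H) = -14.
det(H) > 0 and tr(H) < 0, so H is negative definite everywhere: concave.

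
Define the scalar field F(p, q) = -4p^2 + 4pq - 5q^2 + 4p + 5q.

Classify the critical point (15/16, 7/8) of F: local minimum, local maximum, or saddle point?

The Hessian of F is constant: H = [[-8, 4], [4, -10]].
det(H) = (-8)·(-10) − 4² = 64.
det(H) > 0 and tr(H) = -18 < 0, so H is negative definite and the point is a local maximum.

local maximum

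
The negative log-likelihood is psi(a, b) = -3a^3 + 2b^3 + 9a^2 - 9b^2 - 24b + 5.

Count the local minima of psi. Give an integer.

psi separates as a function of a plus a function of b, so ∇psi=0 decouples.
∂psi/∂a = -9a(a - 2) = 0 at a ∈ {0, 2}; ∂psi/∂b = 6(b - 4)(b + 1) = 0 at b ∈ {-1, 4}.
The Hessian is diagonal: diag(psi_aa, psi_bb). Second derivatives: psi_aa(0)=18, psi_aa(2)=-18; psi_bb(-1)=-30, psi_bb(4)=30.
Local minima occur where both diagonal entries positive: (0, 4). Count: 1.

1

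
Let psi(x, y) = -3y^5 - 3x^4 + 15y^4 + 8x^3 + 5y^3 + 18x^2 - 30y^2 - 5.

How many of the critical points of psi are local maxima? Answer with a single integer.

psi separates as a function of x plus a function of y, so ∇psi=0 decouples.
∂psi/∂x = -12x(x - 3)(x + 1) = 0 at x ∈ {-1, 0, 3}; ∂psi/∂y = -15y(y - 4)(y - 1)(y + 1) = 0 at y ∈ {-1, 0, 1, 4}.
The Hessian is diagonal: diag(psi_xx, psi_yy). Second derivatives: psi_xx(-1)=-48, psi_xx(0)=36, psi_xx(3)=-144; psi_yy(-1)=150, psi_yy(0)=-60, psi_yy(1)=90, psi_yy(4)=-900.
Local maxima occur where both diagonal entries negative: (-1, 0), (-1, 4), (3, 0), (3, 4). Count: 4.

4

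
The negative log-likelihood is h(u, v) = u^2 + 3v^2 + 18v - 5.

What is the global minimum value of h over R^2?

-32

h(u,v) separates as P(u) + Q(v) − 5, so its minimum is min P + min Q − 5.
P'(u) = 2u vanishes at u ∈ {0}; Q'(v) = 6v + 18 vanishes at v ∈ {-3}.
Local minima of P (where P''>0): P(0)=0. Local minima of Q: Q(-3)=-27.
So the global minimum of h is P(0) + Q(-3) − 5 = 0 − 27 − 5 = -32, attained at (0, -3).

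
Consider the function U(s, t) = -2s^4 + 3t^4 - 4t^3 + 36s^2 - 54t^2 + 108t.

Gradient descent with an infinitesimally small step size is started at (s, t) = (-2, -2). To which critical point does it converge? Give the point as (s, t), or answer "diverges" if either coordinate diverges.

U is separable, so gradient descent decouples: s follows -∂U/∂s, t follows -∂U/∂t.
∂U/∂s = -8s(s - 3)(s + 3); at s=-2 this is -80, so s increases.
∂U/∂t = 12(t - 3)(t - 1)(t + 3); at t=-2 this is 180, so t decreases.
s converges to its nearest critical value 0 (a local min of the s-part); t converges to -3. The iterate converges to (0, -3).

(0, -3)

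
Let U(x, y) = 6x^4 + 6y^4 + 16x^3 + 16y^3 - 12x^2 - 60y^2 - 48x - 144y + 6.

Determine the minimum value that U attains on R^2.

-336

U(x,y) separates as P(x) + Q(y) + 6, so its minimum is min P + min Q + 6.
P'(x) = 24(x - 1)(x + 1)(x + 2) vanishes at x ∈ {-2, -1, 1}; Q'(y) = 24(y - 2)(y + 1)(y + 3) vanishes at y ∈ {-3, -1, 2}.
Local minima of P (where P''>0): P(-2)=16, P(1)=-38. Local minima of Q: Q(-3)=-54, Q(2)=-304.
So the global minimum of U is P(1) + Q(2) + 6 = -38 − 304 + 6 = -336, attained at (1, 2).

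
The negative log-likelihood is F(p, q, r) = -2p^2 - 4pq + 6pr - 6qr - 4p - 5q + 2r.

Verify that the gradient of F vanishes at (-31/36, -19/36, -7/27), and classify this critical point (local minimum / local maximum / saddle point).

∇F = (-4p - 4q + 6r - 4, -4p - 6r - 5, 6p - 6q + 2); substituting (-31/36, -19/36, -7/27) gives ∇F = (0, 0, 0), so (-31/36, -19/36, -7/27) is indeed a critical point.
The Hessian is constant: H = [[-4, -4, 6], [-4, 0, -6], [6, -6, 0]].
Leading principal minors: Δ₁ = -4, Δ₂ = -16, Δ₃ = 432.
The minors fit neither the all-positive nor the alternating-sign pattern, so H is indefinite: a saddle point.

saddle point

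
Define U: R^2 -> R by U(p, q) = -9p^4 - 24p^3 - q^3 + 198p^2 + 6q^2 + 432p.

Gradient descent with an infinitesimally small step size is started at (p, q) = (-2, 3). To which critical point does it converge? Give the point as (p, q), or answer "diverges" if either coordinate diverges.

U is separable, so gradient descent decouples: p follows -∂U/∂p, q follows -∂U/∂q.
∂U/∂p = -36(p - 3)(p + 1)(p + 4); at p=-2 this is -360, so p increases.
∂U/∂q = -3q(q - 4); at q=3 this is 9, so q decreases.
p converges to its nearest critical value -1 (a local min of the p-part); q converges to 0. The iterate converges to (-1, 0).

(-1, 0)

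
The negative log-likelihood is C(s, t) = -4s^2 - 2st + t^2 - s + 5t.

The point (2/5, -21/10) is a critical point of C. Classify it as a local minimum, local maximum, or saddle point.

saddle point

The Hessian of C is constant: H = [[-8, -2], [-2, 2]].
det(H) = (-8)·2 − (-2)² = -20.
Since det(H) < 0, H is indefinite and the critical point is a saddle point.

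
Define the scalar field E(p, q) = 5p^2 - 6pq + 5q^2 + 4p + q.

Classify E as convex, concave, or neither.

convex

E is quadratic, so its Hessian is the constant matrix H = [[10, -6], [-6, 10]].
det(H) = 64, tr(H) = 20.
det(H) > 0 and tr(H) > 0, so H is positive definite everywhere: convex.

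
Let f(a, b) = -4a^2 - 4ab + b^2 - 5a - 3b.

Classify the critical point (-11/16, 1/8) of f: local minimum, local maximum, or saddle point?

The Hessian of f is constant: H = [[-8, -4], [-4, 2]].
det(H) = (-8)·2 − (-4)² = -32.
Since det(H) < 0, H is indefinite and the critical point is a saddle point.

saddle point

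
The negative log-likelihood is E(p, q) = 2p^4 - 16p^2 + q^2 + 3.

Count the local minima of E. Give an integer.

E separates as a function of p plus a function of q, so ∇E=0 decouples.
∂E/∂p = 8p(p - 2)(p + 2) = 0 at p ∈ {-2, 0, 2}; ∂E/∂q = 2q = 0 at q ∈ {0}.
The Hessian is diagonal: diag(E_pp, E_qq). Second derivatives: E_pp(-2)=64, E_pp(0)=-32, E_pp(2)=64; E_qq(0)=2.
Local minima occur where both diagonal entries positive: (-2, 0), (2, 0). Count: 2.

2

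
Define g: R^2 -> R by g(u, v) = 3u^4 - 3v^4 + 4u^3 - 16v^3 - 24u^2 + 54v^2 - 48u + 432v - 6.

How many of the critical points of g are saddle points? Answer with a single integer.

5

g separates as a function of u plus a function of v, so ∇g=0 decouples.
∂g/∂u = 12(u - 2)(u + 1)(u + 2) = 0 at u ∈ {-2, -1, 2}; ∂g/∂v = -12(v - 3)(v + 3)(v + 4) = 0 at v ∈ {-4, -3, 3}.
The Hessian is diagonal: diag(g_uu, g_vv). Second derivatives: g_uu(-2)=48, g_uu(-1)=-36, g_uu(2)=144; g_vv(-4)=-84, g_vv(-3)=72, g_vv(3)=-504.
Saddle points occur where the two diagonal entries have opposite signs: (-2, -4), (-2, 3), (-1, -3), (2, -4), (2, 3). Count: 5.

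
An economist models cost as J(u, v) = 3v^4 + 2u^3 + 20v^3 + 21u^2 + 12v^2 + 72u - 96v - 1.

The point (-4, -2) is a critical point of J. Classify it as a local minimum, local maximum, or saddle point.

local maximum

The mixed partial ∂²J/∂u∂v is 0, so the Hessian at any point is diag(J_uu, J_vv) = diag(6(2u + 7), 12(3v^2 + 10v + 2)).
At (-4, -2): H = diag(-6, -72).
Both eigenvalues are negative, so H is negative definite: a local maximum.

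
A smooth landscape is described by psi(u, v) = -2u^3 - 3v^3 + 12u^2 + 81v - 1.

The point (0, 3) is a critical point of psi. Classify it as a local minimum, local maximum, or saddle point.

saddle point

The mixed partial ∂²psi/∂u∂v is 0, so the Hessian at any point is diag(psi_uu, psi_vv) = diag(12(-u + 2), -18v).
At (0, 3): H = diag(24, -54).
The eigenvalues have opposite signs, so H is indefinite: a saddle point.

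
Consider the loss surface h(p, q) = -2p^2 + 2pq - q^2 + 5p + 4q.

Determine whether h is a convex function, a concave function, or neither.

concave

h is quadratic, so its Hessian is the constant matrix H = [[-4, 2], [2, -2]].
det(H) = 4, tr(H) = -6.
det(H) > 0 and tr(H) < 0, so H is negative definite everywhere: concave.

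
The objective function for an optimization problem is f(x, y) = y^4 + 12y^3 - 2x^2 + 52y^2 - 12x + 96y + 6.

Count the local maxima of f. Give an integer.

f separates as a function of x plus a function of y, so ∇f=0 decouples.
∂f/∂x = -4(x + 3) = 0 at x ∈ {-3}; ∂f/∂y = 4(y + 2)(y + 3)(y + 4) = 0 at y ∈ {-4, -3, -2}.
The Hessian is diagonal: diag(f_xx, f_yy). Second derivatives: f_xx(-3)=-4; f_yy(-4)=8, f_yy(-3)=-4, f_yy(-2)=8.
Local maxima occur where both diagonal entries negative: (-3, -3). Count: 1.

1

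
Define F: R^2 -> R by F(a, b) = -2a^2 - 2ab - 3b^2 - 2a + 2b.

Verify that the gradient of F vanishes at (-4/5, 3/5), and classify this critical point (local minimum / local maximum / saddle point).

local maximum

∇F = (-4a - 2b - 2, -2a - 6b + 2); substituting (-4/5, 3/5) gives ∇F = (0, 0), so (-4/5, 3/5) is indeed a critical point.
The Hessian of F is constant: H = [[-4, -2], [-2, -6]].
det(H) = (-4)·(-6) − (-2)² = 20.
det(H) > 0 and tr(H) = -10 < 0, so H is negative definite and the point is a local maximum.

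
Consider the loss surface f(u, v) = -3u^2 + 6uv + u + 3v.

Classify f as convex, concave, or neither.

f is quadratic, so its Hessian is the constant matrix H = [[-6, 6], [6, 0]].
det(H) = -36, tr(H) = -6.
det(H) < 0, so H is indefinite: neither convex nor concave.

neither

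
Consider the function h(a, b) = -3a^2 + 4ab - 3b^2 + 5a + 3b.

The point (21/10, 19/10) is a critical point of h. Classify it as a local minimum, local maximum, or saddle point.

The Hessian of h is constant: H = [[-6, 4], [4, -6]].
det(H) = (-6)·(-6) − 4² = 20.
det(H) > 0 and tr(H) = -12 < 0, so H is negative definite and the point is a local maximum.

local maximum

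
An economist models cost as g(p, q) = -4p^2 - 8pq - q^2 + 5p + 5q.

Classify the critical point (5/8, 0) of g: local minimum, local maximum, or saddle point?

saddle point

The Hessian of g is constant: H = [[-8, -8], [-8, -2]].
det(H) = (-8)·(-2) − (-8)² = -48.
Since det(H) < 0, H is indefinite and the critical point is a saddle point.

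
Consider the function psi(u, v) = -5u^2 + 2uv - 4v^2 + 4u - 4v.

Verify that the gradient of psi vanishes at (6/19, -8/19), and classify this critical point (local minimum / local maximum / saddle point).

∇psi = (-10u + 2v + 4, 2u - 8v - 4); substituting (6/19, -8/19) gives ∇psi = (0, 0), so (6/19, -8/19) is indeed a critical point.
The Hessian of psi is constant: H = [[-10, 2], [2, -8]].
det(H) = (-10)·(-8) − 2² = 76.
det(H) > 0 and tr(H) = -18 < 0, so H is negative definite and the point is a local maximum.

local maximum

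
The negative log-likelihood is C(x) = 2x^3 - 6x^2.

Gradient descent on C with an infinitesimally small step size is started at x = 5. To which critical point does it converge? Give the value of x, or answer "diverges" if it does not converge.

C'(x) = 6x(x - 2), so C'(5) = 90.
Gradient descent moves in the -C' direction, i.e. x is decreasing.
The nearest critical point in that direction is x = 2, where C'' = 12 > 0 (a local minimum). The iterate converges there.

2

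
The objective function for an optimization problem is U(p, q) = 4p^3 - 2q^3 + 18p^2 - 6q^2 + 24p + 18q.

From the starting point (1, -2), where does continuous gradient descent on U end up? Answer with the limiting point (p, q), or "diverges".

U is separable, so gradient descent decouples: p follows -∂U/∂p, q follows -∂U/∂q.
∂U/∂p = 12(p + 1)(p + 2); at p=1 this is 72, so p decreases.
∂U/∂q = -6(q - 1)(q + 3); at q=-2 this is 18, so q decreases.
p converges to its nearest critical value -1 (a local min of the p-part); q converges to -3. The iterate converges to (-1, -3).

(-1, -3)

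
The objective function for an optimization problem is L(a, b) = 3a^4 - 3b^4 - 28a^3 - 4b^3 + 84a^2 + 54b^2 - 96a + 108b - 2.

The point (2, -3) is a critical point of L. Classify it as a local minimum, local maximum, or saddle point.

The mixed partial ∂²L/∂a∂b is 0, so the Hessian at any point is diag(L_aa, L_bb) = diag(12(3a^2 - 14a + 14), 12(-3b^2 - 2b + 9)).
At (2, -3): H = diag(-24, -144).
Both eigenvalues are negative, so H is negative definite: a local maximum.

local maximum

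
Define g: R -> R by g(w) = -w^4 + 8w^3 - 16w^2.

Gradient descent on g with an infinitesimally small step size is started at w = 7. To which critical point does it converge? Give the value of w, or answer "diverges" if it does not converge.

diverges

g'(w) = -4w(w - 4)(w - 2), so g'(7) = -420.
Gradient descent moves in the -g' direction, i.e. w is increasing.
There is no critical point above w=7, and g' keeps the same sign, so the iterate runs off to +∞.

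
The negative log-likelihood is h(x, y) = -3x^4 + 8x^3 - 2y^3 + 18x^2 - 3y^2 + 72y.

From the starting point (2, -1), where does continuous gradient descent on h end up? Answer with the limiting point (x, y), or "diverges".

(0, -4)

h is separable, so gradient descent decouples: x follows -∂h/∂x, y follows -∂h/∂y.
∂h/∂x = -12x(x - 3)(x + 1); at x=2 this is 72, so x decreases.
∂h/∂y = -6(y - 3)(y + 4); at y=-1 this is 72, so y decreases.
x converges to its nearest critical value 0 (a local min of the x-part); y converges to -4. The iterate converges to (0, -4).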